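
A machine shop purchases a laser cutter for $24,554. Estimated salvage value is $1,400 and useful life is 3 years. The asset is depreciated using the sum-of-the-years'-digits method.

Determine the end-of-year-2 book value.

$5,259

Depreciable base = $24,554 − $1,400 = $23,154.
Sum of the years' digits = 3+2+1 = 6.
Year 1: $23,154 × 3/6 = $11,577. Book value $12,977.
Year 2: $23,154 × 2/6 = $7,718. Book value $5,259.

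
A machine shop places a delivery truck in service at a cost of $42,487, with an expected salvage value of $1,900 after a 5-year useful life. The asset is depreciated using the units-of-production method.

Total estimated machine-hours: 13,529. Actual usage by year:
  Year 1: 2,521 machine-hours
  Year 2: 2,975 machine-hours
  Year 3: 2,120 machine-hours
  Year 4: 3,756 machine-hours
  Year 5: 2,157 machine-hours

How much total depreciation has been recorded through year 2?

Depreciable base = $42,487 − $1,900 = $40,587.
Rate = $40,587 / 13,529 machine-hours = $3 per machine-hour.
Year 1: 2,521 × $3 = $7,563. Book value $34,924.
Year 2: 2,975 × $3 = $8,925. Book value $25,999.
Accumulated through year 2 = $42,487 − $25,999 = $16,488.

$16,488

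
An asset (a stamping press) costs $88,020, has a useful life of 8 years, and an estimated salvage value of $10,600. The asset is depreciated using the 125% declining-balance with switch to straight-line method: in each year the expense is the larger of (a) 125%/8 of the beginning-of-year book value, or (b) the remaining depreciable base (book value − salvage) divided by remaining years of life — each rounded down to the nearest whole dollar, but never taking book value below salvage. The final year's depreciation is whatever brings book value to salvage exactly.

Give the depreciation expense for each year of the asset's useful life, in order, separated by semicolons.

Depreciable base = $88,020 − $10,600 = $77,420.
Year 1: DB = ⌊$88,020 × 125%/8⌋ = $13,753; SL = ⌊$77,420/8⌋ = $9,677 → take DB $13,753. Book value $74,267.
Year 2: DB = ⌊$74,267 × 125%/8⌋ = $11,604; SL = ⌊$63,667/7⌋ = $9,095 → take DB $11,604. Book value $62,663.
Year 3: DB = ⌊$62,663 × 125%/8⌋ = $9,791; SL = ⌊$52,063/6⌋ = $8,677 → take DB $9,791. Book value $52,872.
Year 4: DB = ⌊$52,872 × 125%/8⌋ = $8,261; SL = ⌊$42,272/5⌋ = $8,454 → take SL $8,454. Book value $44,418.
Year 5: DB = ⌊$44,418 × 125%/8⌋ = $6,940; SL = ⌊$33,818/4⌋ = $8,454 → take SL $8,454. Book value $35,964.
Year 6: DB = ⌊$35,964 × 125%/8⌋ = $5,619; SL = ⌊$25,364/3⌋ = $8,454 → take SL $8,454. Book value $27,510.
Year 7: DB = ⌊$27,510 × 125%/8⌋ = $4,298; SL = ⌊$16,910/2⌋ = $8,455 → take SL $8,455. Book value $19,055.
Year 8 (final): $19,055 − $10,600 = $8,455. Book value $10,600.

$13,753; $11,604; $9,791; $8,454; $8,454; $8,454; $8,455; $8,455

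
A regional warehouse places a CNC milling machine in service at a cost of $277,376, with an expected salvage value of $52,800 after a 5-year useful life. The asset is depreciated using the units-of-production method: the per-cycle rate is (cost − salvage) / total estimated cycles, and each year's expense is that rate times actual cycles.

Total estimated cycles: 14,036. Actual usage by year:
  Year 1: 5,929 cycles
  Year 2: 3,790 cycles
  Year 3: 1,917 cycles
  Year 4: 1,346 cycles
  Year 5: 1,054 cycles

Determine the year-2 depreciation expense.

Depreciable base = $277,376 − $52,800 = $224,576.
Rate = $224,576 / 14,036 cycles = $16 per cycle.
Year 1: 5,929 × $16 = $94,864. Book value $182,512.
Year 2: 3,790 × $16 = $60,640. Book value $121,872.

$60,640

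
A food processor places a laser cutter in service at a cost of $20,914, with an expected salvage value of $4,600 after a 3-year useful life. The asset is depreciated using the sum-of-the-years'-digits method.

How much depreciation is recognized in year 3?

Depreciable base = $20,914 − $4,600 = $16,314.
Sum of the years' digits = 3+2+1 = 6.
Year 1: $16,314 × 3/6 = $8,157. Book value $12,757.
Year 2: $16,314 × 2/6 = $5,438. Book value $7,319.
Year 3: $16,314 × 1/6 = $2,719. Book value $4,600.

$2,719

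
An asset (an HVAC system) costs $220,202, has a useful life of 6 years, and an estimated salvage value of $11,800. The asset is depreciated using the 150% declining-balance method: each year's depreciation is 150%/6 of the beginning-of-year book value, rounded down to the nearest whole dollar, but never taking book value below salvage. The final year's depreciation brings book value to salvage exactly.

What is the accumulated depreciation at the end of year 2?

$96,338

Depreciable base = $220,202 − $11,800 = $208,402.
Year 1: ⌊$220,202 × 150%/6⌋ = $55,050. Book value $165,152.
Year 2: ⌊$165,152 × 150%/6⌋ = $41,288. Book value $123,864.
Accumulated through year 2 = $220,202 − $123,864 = $96,338.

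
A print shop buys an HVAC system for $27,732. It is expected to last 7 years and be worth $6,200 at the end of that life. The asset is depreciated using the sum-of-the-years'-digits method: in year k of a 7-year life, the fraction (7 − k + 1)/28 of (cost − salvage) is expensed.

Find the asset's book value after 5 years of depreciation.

$8,507

Depreciable base = $27,732 − $6,200 = $21,532.
Sum of the years' digits = 7+6+5+4+3+2+1 = 28.
Year 1: $21,532 × 7/28 = $5,383. Book value $22,349.
Year 2: $21,532 × 6/28 = $4,614. Book value $17,735.
Year 3: $21,532 × 5/28 = $3,845. Book value $13,890.
Year 4: $21,532 × 4/28 = $3,076. Book value $10,814.
Year 5: $21,532 × 3/28 = $2,307. Book value $8,507.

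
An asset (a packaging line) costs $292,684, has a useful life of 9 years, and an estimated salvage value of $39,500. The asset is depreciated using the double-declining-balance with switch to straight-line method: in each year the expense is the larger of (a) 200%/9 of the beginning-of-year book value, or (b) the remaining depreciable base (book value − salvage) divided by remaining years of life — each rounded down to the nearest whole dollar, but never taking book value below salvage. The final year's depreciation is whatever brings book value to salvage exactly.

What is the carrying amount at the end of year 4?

Depreciable base = $292,684 − $39,500 = $253,184.
Year 1: DB = ⌊$292,684 × 200%/9⌋ = $65,040; SL = ⌊$253,184/9⌋ = $28,131 → take DB $65,040. Book value $227,644.
Year 2: DB = ⌊$227,644 × 200%/9⌋ = $50,587; SL = ⌊$188,144/8⌋ = $23,518 → take DB $50,587. Book value $177,057.
Year 3: DB = ⌊$177,057 × 200%/9⌋ = $39,346; SL = ⌊$137,557/7⌋ = $19,651 → take DB $39,346. Book value $137,711.
Year 4: DB = ⌊$137,711 × 200%/9⌋ = $30,602; SL = ⌊$98,211/6⌋ = $16,368 → take DB $30,602. Book value $107,109.

$107,109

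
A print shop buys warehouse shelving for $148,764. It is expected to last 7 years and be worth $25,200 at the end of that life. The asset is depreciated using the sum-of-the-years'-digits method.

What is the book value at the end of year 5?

$38,439

Depreciable base = $148,764 − $25,200 = $123,564.
Sum of the years' digits = 7+6+5+4+3+2+1 = 28.
Year 1: $123,564 × 7/28 = $30,891. Book value $117,873.
Year 2: $123,564 × 6/28 = $26,478. Book value $91,395.
Year 3: $123,564 × 5/28 = $22,065. Book value $69,330.
Year 4: $123,564 × 4/28 = $17,652. Book value $51,678.
Year 5: $123,564 × 3/28 = $13,239. Book value $38,439.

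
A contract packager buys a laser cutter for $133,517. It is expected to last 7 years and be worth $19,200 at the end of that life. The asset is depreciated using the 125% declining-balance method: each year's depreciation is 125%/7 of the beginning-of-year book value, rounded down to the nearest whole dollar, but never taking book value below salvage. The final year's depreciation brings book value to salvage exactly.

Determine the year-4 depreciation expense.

Depreciable base = $133,517 − $19,200 = $114,317.
Year 1: ⌊$133,517 × 125%/7⌋ = $23,842. Book value $109,675.
Year 2: ⌊$109,675 × 125%/7⌋ = $19,584. Book value $90,091.
Year 3: ⌊$90,091 × 125%/7⌋ = $16,087. Book value $74,004.
Year 4: ⌊$74,004 × 125%/7⌋ = $13,215. Book value $60,789.

$13,215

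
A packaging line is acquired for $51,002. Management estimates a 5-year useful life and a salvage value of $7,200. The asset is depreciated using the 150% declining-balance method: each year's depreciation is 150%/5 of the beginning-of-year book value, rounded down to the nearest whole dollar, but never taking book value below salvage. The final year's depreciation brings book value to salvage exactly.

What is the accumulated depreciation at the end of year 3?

Depreciable base = $51,002 − $7,200 = $43,802.
Year 1: ⌊$51,002 × 150%/5⌋ = $15,300. Book value $35,702.
Year 2: ⌊$35,702 × 150%/5⌋ = $10,710. Book value $24,992.
Year 3: ⌊$24,992 × 150%/5⌋ = $7,497. Book value $17,495.
Accumulated through year 3 = $51,002 − $17,495 = $33,507.

$33,507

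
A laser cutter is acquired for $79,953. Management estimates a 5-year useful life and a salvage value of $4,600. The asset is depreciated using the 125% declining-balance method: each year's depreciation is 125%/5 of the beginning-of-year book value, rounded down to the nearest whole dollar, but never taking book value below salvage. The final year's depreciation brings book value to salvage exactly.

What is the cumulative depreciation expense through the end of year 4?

Depreciable base = $79,953 − $4,600 = $75,353.
Year 1: ⌊$79,953 × 125%/5⌋ = $19,988. Book value $59,965.
Year 2: ⌊$59,965 × 125%/5⌋ = $14,991. Book value $44,974.
Year 3: ⌊$44,974 × 125%/5⌋ = $11,243. Book value $33,731.
Year 4: ⌊$33,731 × 125%/5⌋ = $8,432. Book value $25,299.
Accumulated through year 4 = $79,953 − $25,299 = $54,654.

$54,654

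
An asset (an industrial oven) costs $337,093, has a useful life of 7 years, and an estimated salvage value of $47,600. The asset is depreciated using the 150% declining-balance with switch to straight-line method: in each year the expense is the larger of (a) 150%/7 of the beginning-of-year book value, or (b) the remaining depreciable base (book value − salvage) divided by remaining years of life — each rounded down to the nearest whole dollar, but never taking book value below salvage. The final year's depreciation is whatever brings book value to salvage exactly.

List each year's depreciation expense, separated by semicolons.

$72,234; $56,755; $44,593; $35,038; $27,529; $26,672; $26,672

Depreciable base = $337,093 − $47,600 = $289,493.
Year 1: DB = ⌊$337,093 × 150%/7⌋ = $72,234; SL = ⌊$289,493/7⌋ = $41,356 → take DB $72,234. Book value $264,859.
Year 2: DB = ⌊$264,859 × 150%/7⌋ = $56,755; SL = ⌊$217,259/6⌋ = $36,209 → take DB $56,755. Book value $208,104.
Year 3: DB = ⌊$208,104 × 150%/7⌋ = $44,593; SL = ⌊$160,504/5⌋ = $32,100 → take DB $44,593. Book value $163,511.
Year 4: DB = ⌊$163,511 × 150%/7⌋ = $35,038; SL = ⌊$115,911/4⌋ = $28,977 → take DB $35,038. Book value $128,473.
Year 5: DB = ⌊$128,473 × 150%/7⌋ = $27,529; SL = ⌊$80,873/3⌋ = $26,957 → take DB $27,529. Book value $100,944.
Year 6: DB = ⌊$100,944 × 150%/7⌋ = $21,630; SL = ⌊$53,344/2⌋ = $26,672 → take SL $26,672. Book value $74,272.
Year 7 (final): $74,272 − $47,600 = $26,672. Book value $47,600.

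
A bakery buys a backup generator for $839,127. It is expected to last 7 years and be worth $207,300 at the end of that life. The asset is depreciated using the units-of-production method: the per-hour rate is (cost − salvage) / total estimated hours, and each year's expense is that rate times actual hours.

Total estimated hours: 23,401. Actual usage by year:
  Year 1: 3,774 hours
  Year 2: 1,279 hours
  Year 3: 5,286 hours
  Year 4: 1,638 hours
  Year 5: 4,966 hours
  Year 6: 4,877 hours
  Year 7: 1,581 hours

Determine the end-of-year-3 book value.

$559,974

Depreciable base = $839,127 − $207,300 = $631,827.
Rate = $631,827 / 23,401 hours = $27 per hour.
Year 1: 3,774 × $27 = $101,898. Book value $737,229.
Year 2: 1,279 × $27 = $34,533. Book value $702,696.
Year 3: 5,286 × $27 = $142,722. Book value $559,974.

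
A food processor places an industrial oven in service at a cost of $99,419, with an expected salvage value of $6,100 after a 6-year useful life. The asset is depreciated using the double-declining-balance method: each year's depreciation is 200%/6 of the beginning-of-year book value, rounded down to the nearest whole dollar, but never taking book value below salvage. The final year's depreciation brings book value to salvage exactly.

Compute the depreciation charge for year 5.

Depreciable base = $99,419 − $6,100 = $93,319.
Year 1: ⌊$99,419 × 200%/6⌋ = $33,139. Book value $66,280.
Year 2: ⌊$66,280 × 200%/6⌋ = $22,093. Book value $44,187.
Year 3: ⌊$44,187 × 200%/6⌋ = $14,729. Book value $29,458.
Year 4: ⌊$29,458 × 200%/6⌋ = $9,819. Book value $19,639.
Year 5: ⌊$19,639 × 200%/6⌋ = $6,546. Book value $13,093.

$6,546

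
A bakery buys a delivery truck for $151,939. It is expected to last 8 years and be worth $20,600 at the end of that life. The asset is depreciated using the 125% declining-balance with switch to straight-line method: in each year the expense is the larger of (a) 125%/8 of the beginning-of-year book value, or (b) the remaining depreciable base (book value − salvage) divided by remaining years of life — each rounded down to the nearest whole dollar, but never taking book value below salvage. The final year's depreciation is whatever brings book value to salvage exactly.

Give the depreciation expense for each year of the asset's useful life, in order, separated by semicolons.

$23,740; $20,031; $16,901; $14,260; $14,101; $14,102; $14,102; $14,102

Depreciable base = $151,939 − $20,600 = $131,339.
Year 1: DB = ⌊$151,939 × 125%/8⌋ = $23,740; SL = ⌊$131,339/8⌋ = $16,417 → take DB $23,740. Book value $128,199.
Year 2: DB = ⌊$128,199 × 125%/8⌋ = $20,031; SL = ⌊$107,599/7⌋ = $15,371 → take DB $20,031. Book value $108,168.
Year 3: DB = ⌊$108,168 × 125%/8⌋ = $16,901; SL = ⌊$87,568/6⌋ = $14,594 → take DB $16,901. Book value $91,267.
Year 4: DB = ⌊$91,267 × 125%/8⌋ = $14,260; SL = ⌊$70,667/5⌋ = $14,133 → take DB $14,260. Book value $77,007.
Year 5: DB = ⌊$77,007 × 125%/8⌋ = $12,032; SL = ⌊$56,407/4⌋ = $14,101 → take SL $14,101. Book value $62,906.
Year 6: DB = ⌊$62,906 × 125%/8⌋ = $9,829; SL = ⌊$42,306/3⌋ = $14,102 → take SL $14,102. Book value $48,804.
Year 7: DB = ⌊$48,804 × 125%/8⌋ = $7,625; SL = ⌊$28,204/2⌋ = $14,102 → take SL $14,102. Book value $34,702.
Year 8 (final): $34,702 − $20,600 = $14,102. Book value $20,600.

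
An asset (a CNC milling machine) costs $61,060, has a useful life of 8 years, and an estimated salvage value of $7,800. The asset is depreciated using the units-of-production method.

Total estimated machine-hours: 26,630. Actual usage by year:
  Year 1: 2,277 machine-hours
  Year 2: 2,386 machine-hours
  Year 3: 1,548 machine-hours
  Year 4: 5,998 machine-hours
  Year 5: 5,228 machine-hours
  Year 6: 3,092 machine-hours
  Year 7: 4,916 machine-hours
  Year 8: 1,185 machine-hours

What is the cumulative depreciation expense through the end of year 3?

Depreciable base = $61,060 − $7,800 = $53,260.
Rate = $53,260 / 26,630 machine-hours = $2 per machine-hour.
Year 1: 2,277 × $2 = $4,554. Book value $56,506.
Year 2: 2,386 × $2 = $4,772. Book value $51,734.
Year 3: 1,548 × $2 = $3,096. Book value $48,638.
Accumulated through year 3 = $61,060 − $48,638 = $12,422.

$12,422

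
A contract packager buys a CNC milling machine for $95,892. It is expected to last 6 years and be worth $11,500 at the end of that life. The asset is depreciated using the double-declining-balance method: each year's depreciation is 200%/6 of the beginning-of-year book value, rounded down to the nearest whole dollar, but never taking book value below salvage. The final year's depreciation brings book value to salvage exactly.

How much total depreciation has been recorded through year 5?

Depreciable base = $95,892 − $11,500 = $84,392.
Year 1: ⌊$95,892 × 200%/6⌋ = $31,964. Book value $63,928.
Year 2: ⌊$63,928 × 200%/6⌋ = $21,309. Book value $42,619.
Year 3: ⌊$42,619 × 200%/6⌋ = $14,206. Book value $28,413.
Year 4: ⌊$28,413 × 200%/6⌋ = $9,471. Book value $18,942.
Year 5: ⌊$18,942 × 200%/6⌋ = $6,314. Book value $12,628.
Accumulated through year 5 = $95,892 − $12,628 = $83,264.

$83,264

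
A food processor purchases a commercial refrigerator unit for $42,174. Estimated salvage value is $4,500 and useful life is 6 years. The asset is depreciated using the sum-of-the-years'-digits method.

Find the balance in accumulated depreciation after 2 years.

$19,734

Depreciable base = $42,174 − $4,500 = $37,674.
Sum of the years' digits = 6+5+4+3+2+1 = 21.
Year 1: $37,674 × 6/21 = $10,764. Book value $31,410.
Year 2: $37,674 × 5/21 = $8,970. Book value $22,440.
Accumulated through year 2 = $42,174 − $22,440 = $19,734.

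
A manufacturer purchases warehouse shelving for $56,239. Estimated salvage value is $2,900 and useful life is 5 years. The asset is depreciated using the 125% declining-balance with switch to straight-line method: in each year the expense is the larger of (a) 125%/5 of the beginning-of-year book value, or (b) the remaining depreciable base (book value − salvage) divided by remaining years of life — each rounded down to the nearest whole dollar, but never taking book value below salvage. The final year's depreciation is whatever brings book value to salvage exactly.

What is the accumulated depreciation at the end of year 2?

Depreciable base = $56,239 − $2,900 = $53,339.
Year 1: DB = ⌊$56,239 × 125%/5⌋ = $14,059; SL = ⌊$53,339/5⌋ = $10,667 → take DB $14,059. Book value $42,180.
Year 2: DB = ⌊$42,180 × 125%/5⌋ = $10,545; SL = ⌊$39,280/4⌋ = $9,820 → take DB $10,545. Book value $31,635.
Accumulated through year 2 = $56,239 − $31,635 = $24,604.

$24,604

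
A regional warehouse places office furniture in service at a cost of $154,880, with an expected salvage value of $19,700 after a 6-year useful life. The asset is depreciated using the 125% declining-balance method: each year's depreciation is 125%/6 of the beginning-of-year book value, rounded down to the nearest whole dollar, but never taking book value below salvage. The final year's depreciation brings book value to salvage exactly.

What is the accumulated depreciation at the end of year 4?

$94,042

Depreciable base = $154,880 − $19,700 = $135,180.
Year 1: ⌊$154,880 × 125%/6⌋ = $32,266. Book value $122,614.
Year 2: ⌊$122,614 × 125%/6⌋ = $25,544. Book value $97,070.
Year 3: ⌊$97,070 × 125%/6⌋ = $20,222. Book value $76,848.
Year 4: ⌊$76,848 × 125%/6⌋ = $16,010. Book value $60,838.
Accumulated through year 4 = $154,880 − $60,838 = $94,042.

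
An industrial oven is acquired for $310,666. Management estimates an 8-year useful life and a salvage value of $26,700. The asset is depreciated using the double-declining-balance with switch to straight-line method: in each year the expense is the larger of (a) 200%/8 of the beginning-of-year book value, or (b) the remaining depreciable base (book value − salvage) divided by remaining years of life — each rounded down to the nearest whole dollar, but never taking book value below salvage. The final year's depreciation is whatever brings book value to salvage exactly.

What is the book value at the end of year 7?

Depreciable base = $310,666 − $26,700 = $283,966.
Year 1: DB = ⌊$310,666 × 200%/8⌋ = $77,666; SL = ⌊$283,966/8⌋ = $35,495 → take DB $77,666. Book value $233,000.
Year 2: DB = ⌊$233,000 × 200%/8⌋ = $58,250; SL = ⌊$206,300/7⌋ = $29,471 → take DB $58,250. Book value $174,750.
Year 3: DB = ⌊$174,750 × 200%/8⌋ = $43,687; SL = ⌊$148,050/6⌋ = $24,675 → take DB $43,687. Book value $131,063.
Year 4: DB = ⌊$131,063 × 200%/8⌋ = $32,765; SL = ⌊$104,363/5⌋ = $20,872 → take DB $32,765. Book value $98,298.
Year 5: DB = ⌊$98,298 × 200%/8⌋ = $24,574; SL = ⌊$71,598/4⌋ = $17,899 → take DB $24,574. Book value $73,724.
Year 6: DB = ⌊$73,724 × 200%/8⌋ = $18,431; SL = ⌊$47,024/3⌋ = $15,674 → take DB $18,431. Book value $55,293.
Year 7: DB = ⌊$55,293 × 200%/8⌋ = $13,823; SL = ⌊$28,593/2⌋ = $14,296 → take SL $14,296. Book value $40,997.

$40,997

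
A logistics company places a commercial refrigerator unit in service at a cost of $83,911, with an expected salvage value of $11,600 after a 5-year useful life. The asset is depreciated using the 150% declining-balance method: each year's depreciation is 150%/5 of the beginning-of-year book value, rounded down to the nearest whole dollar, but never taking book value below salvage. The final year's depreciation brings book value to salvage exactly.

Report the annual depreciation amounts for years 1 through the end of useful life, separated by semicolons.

Depreciable base = $83,911 − $11,600 = $72,311.
Year 1: ⌊$83,911 × 150%/5⌋ = $25,173. Book value $58,738.
Year 2: ⌊$58,738 × 150%/5⌋ = $17,621. Book value $41,117.
Year 3: ⌊$41,117 × 150%/5⌋ = $12,335. Book value $28,782.
Year 4: ⌊$28,782 × 150%/5⌋ = $8,634. Book value $20,148.
Year 5 (final): $20,148 − $11,600 = $8,548. Book value $11,600.

$25,173; $17,621; $12,335; $8,634; $8,548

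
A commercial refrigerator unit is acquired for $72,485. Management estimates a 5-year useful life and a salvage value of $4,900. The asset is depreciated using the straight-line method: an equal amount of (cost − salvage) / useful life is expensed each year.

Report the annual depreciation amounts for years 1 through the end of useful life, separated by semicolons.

$13,517; $13,517; $13,517; $13,517; $13,517

Depreciable base = $72,485 − $4,900 = $67,585.
Annual expense = $67,585 / 5 = $13,517.
End of year 1: book value $58,968.
End of year 2: book value $45,451.
End of year 3: book value $31,934.
End of year 4: book value $18,417.
End of year 5: book value $4,900.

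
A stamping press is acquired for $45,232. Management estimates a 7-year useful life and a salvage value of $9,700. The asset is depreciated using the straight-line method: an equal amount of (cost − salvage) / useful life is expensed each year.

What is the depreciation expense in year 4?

$5,076

Depreciable base = $45,232 − $9,700 = $35,532.
Annual expense = $35,532 / 7 = $5,076.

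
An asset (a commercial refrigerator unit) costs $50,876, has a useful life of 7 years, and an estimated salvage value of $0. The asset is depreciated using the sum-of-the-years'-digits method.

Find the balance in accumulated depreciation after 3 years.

Depreciable base = $50,876 − $0 = $50,876.
Sum of the years' digits = 7+6+5+4+3+2+1 = 28.
Year 1: $50,876 × 7/28 = $12,719. Book value $38,157.
Year 2: $50,876 × 6/28 = $10,902. Book value $27,255.
Year 3: $50,876 × 5/28 = $9,085. Book value $18,170.
Accumulated through year 3 = $50,876 − $18,170 = $32,706.

$32,706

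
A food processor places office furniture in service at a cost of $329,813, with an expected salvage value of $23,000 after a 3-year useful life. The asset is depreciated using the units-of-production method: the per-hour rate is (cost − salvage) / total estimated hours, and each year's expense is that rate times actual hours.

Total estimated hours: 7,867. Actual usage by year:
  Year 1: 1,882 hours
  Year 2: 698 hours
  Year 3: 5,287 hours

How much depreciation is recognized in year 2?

$27,222

Depreciable base = $329,813 − $23,000 = $306,813.
Rate = $306,813 / 7,867 hours = $39 per hour.
Year 1: 1,882 × $39 = $73,398. Book value $256,415.
Year 2: 698 × $39 = $27,222. Book value $229,193.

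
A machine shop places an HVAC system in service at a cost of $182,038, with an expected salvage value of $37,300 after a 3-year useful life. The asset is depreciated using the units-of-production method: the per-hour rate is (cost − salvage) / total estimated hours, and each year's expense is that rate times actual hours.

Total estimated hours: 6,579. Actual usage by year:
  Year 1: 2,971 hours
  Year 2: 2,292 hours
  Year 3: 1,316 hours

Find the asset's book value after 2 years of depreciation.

$66,252

Depreciable base = $182,038 − $37,300 = $144,738.
Rate = $144,738 / 6,579 hours = $22 per hour.
Year 1: 2,971 × $22 = $65,362. Book value $116,676.
Year 2: 2,292 × $22 = $50,424. Book value $66,252.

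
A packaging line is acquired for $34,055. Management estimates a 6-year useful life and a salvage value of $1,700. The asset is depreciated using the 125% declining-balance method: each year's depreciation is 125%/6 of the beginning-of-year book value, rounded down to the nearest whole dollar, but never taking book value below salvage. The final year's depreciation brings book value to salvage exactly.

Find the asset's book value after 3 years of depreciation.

Depreciable base = $34,055 − $1,700 = $32,355.
Year 1: ⌊$34,055 × 125%/6⌋ = $7,094. Book value $26,961.
Year 2: ⌊$26,961 × 125%/6⌋ = $5,616. Book value $21,345.
Year 3: ⌊$21,345 × 125%/6⌋ = $4,446. Book value $16,899.

$16,899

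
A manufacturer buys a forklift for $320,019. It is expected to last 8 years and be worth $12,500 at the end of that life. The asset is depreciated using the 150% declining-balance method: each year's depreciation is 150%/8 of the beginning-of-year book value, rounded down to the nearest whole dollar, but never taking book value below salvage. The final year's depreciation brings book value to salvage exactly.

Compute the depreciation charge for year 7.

$17,263

Depreciable base = $320,019 − $12,500 = $307,519.
Year 1: ⌊$320,019 × 150%/8⌋ = $60,003. Book value $260,016.
Year 2: ⌊$260,016 × 150%/8⌋ = $48,753. Book value $211,263.
Year 3: ⌊$211,263 × 150%/8⌋ = $39,611. Book value $171,652.
Year 4: ⌊$171,652 × 150%/8⌋ = $32,184. Book value $139,468.
Year 5: ⌊$139,468 × 150%/8⌋ = $26,150. Book value $113,318.
Year 6: ⌊$113,318 × 150%/8⌋ = $21,247. Book value $92,071.
Year 7: ⌊$92,071 × 150%/8⌋ = $17,263. Book value $74,808.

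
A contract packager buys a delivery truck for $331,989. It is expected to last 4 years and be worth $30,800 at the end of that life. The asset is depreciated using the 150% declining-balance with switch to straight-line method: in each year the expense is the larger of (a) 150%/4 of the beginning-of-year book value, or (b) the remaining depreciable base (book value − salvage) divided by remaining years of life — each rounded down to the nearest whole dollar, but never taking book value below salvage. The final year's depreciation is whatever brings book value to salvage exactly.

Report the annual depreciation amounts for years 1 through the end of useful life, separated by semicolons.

Depreciable base = $331,989 − $30,800 = $301,189.
Year 1: DB = ⌊$331,989 × 150%/4⌋ = $124,495; SL = ⌊$301,189/4⌋ = $75,297 → take DB $124,495. Book value $207,494.
Year 2: DB = ⌊$207,494 × 150%/4⌋ = $77,810; SL = ⌊$176,694/3⌋ = $58,898 → take DB $77,810. Book value $129,684.
Year 3: DB = ⌊$129,684 × 150%/4⌋ = $48,631; SL = ⌊$98,884/2⌋ = $49,442 → take SL $49,442. Book value $80,242.
Year 4 (final): $80,242 − $30,800 = $49,442. Book value $30,800.

$124,495; $77,810; $49,442; $49,442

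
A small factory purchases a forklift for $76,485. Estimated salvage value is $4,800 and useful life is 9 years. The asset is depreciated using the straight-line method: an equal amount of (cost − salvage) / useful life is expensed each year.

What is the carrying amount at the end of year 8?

Depreciable base = $76,485 − $4,800 = $71,685.
Annual expense = $71,685 / 9 = $7,965.
End of year 1: book value $68,520.
End of year 2: book value $60,555.
End of year 3: book value $52,590.
End of year 4: book value $44,625.
End of year 5: book value $36,660.
End of year 6: book value $28,695.
End of year 7: book value $20,730.
End of year 8: book value $12,765.

$12,765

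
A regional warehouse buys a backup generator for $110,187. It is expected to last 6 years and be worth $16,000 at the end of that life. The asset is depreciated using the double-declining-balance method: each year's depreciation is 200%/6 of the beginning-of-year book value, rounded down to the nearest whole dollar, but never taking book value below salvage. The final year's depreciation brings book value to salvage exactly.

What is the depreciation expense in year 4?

$10,882

Depreciable base = $110,187 − $16,000 = $94,187.
Year 1: ⌊$110,187 × 200%/6⌋ = $36,729. Book value $73,458.
Year 2: ⌊$73,458 × 200%/6⌋ = $24,486. Book value $48,972.
Year 3: ⌊$48,972 × 200%/6⌋ = $16,324. Book value $32,648.
Year 4: ⌊$32,648 × 200%/6⌋ = $10,882. Book value $21,766.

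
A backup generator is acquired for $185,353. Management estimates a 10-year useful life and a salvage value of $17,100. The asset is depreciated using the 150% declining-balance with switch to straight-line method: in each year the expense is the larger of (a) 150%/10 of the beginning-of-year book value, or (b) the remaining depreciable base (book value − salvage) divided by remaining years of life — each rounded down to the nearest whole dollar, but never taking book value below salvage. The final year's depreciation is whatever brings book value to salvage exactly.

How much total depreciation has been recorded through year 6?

Depreciable base = $185,353 − $17,100 = $168,253.
Year 1: DB = ⌊$185,353 × 150%/10⌋ = $27,802; SL = ⌊$168,253/10⌋ = $16,825 → take DB $27,802. Book value $157,551.
Year 2: DB = ⌊$157,551 × 150%/10⌋ = $23,632; SL = ⌊$140,451/9⌋ = $15,605 → take DB $23,632. Book value $133,919.
Year 3: DB = ⌊$133,919 × 150%/10⌋ = $20,087; SL = ⌊$116,819/8⌋ = $14,602 → take DB $20,087. Book value $113,832.
Year 4: DB = ⌊$113,832 × 150%/10⌋ = $17,074; SL = ⌊$96,732/7⌋ = $13,818 → take DB $17,074. Book value $96,758.
Year 5: DB = ⌊$96,758 × 150%/10⌋ = $14,513; SL = ⌊$79,658/6⌋ = $13,276 → take DB $14,513. Book value $82,245.
Year 6: DB = ⌊$82,245 × 150%/10⌋ = $12,336; SL = ⌊$65,145/5⌋ = $13,029 → take SL $13,029. Book value $69,216.
Accumulated through year 6 = $185,353 − $69,216 = $116,137.

$116,137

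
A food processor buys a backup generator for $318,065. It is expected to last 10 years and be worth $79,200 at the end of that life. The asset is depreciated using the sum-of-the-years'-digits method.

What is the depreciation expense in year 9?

Depreciable base = $318,065 − $79,200 = $238,865.
Sum of the years' digits = 10+9+8+7+6+5+4+3+2+1 = 55.
Year 1: $238,865 × 10/55 = $43,430. Book value $274,635.
Year 2: $238,865 × 9/55 = $39,087. Book value $235,548.
Year 3: $238,865 × 8/55 = $34,744. Book value $200,804.
Year 4: $238,865 × 7/55 = $30,401. Book value $170,403.
Year 5: $238,865 × 6/55 = $26,058. Book value $144,345.
Year 6: $238,865 × 5/55 = $21,715. Book value $122,630.
Year 7: $238,865 × 4/55 = $17,372. Book value $105,258.
Year 8: $238,865 × 3/55 = $13,029. Book value $92,229.
Year 9: $238,865 × 2/55 = $8,686. Book value $83,543.

$8,686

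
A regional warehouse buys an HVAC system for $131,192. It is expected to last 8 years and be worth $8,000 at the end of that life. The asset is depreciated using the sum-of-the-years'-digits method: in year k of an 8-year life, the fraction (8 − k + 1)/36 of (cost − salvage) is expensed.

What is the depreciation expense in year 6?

Depreciable base = $131,192 − $8,000 = $123,192.
Sum of the years' digits = 8+7+6+5+4+3+2+1 = 36.
Year 1: $123,192 × 8/36 = $27,376. Book value $103,816.
Year 2: $123,192 × 7/36 = $23,954. Book value $79,862.
Year 3: $123,192 × 6/36 = $20,532. Book value $59,330.
Year 4: $123,192 × 5/36 = $17,110. Book value $42,220.
Year 5: $123,192 × 4/36 = $13,688. Book value $28,532.
Year 6: $123,192 × 3/36 = $10,266. Book value $18,266.

$10,266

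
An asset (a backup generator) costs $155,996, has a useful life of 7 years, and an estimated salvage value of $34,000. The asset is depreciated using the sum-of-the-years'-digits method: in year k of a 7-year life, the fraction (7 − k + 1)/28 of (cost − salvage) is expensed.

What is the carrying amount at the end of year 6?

Depreciable base = $155,996 − $34,000 = $121,996.
Sum of the years' digits = 7+6+5+4+3+2+1 = 28.
Year 1: $121,996 × 7/28 = $30,499. Book value $125,497.
Year 2: $121,996 × 6/28 = $26,142. Book value $99,355.
Year 3: $121,996 × 5/28 = $21,785. Book value $77,570.
Year 4: $121,996 × 4/28 = $17,428. Book value $60,142.
Year 5: $121,996 × 3/28 = $13,071. Book value $47,071.
Year 6: $121,996 × 2/28 = $8,714. Book value $38,357.

$38,357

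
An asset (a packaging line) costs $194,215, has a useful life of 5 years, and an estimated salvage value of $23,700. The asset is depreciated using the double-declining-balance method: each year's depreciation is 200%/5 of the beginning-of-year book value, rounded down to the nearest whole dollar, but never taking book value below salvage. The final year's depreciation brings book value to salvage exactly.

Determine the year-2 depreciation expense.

$46,611

Depreciable base = $194,215 − $23,700 = $170,515.
Year 1: ⌊$194,215 × 200%/5⌋ = $77,686. Book value $116,529.
Year 2: ⌊$116,529 × 200%/5⌋ = $46,611. Book value $69,918.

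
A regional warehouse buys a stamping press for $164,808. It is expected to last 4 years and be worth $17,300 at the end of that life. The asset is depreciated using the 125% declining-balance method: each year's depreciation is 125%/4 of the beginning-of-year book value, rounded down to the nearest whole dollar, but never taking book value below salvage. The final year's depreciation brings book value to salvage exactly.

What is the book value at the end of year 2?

$77,898

Depreciable base = $164,808 − $17,300 = $147,508.
Year 1: ⌊$164,808 × 125%/4⌋ = $51,502. Book value $113,306.
Year 2: ⌊$113,306 × 125%/4⌋ = $35,408. Book value $77,898.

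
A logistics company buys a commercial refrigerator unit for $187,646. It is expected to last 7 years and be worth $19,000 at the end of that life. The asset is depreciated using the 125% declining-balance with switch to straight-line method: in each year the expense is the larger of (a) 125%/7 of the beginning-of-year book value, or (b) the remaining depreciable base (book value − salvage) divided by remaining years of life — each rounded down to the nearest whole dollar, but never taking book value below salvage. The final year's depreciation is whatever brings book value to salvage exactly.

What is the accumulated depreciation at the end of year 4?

Depreciable base = $187,646 − $19,000 = $168,646.
Year 1: DB = ⌊$187,646 × 125%/7⌋ = $33,508; SL = ⌊$168,646/7⌋ = $24,092 → take DB $33,508. Book value $154,138.
Year 2: DB = ⌊$154,138 × 125%/7⌋ = $27,524; SL = ⌊$135,138/6⌋ = $22,523 → take DB $27,524. Book value $126,614.
Year 3: DB = ⌊$126,614 × 125%/7⌋ = $22,609; SL = ⌊$107,614/5⌋ = $21,522 → take DB $22,609. Book value $104,005.
Year 4: DB = ⌊$104,005 × 125%/7⌋ = $18,572; SL = ⌊$85,005/4⌋ = $21,251 → take SL $21,251. Book value $82,754.
Accumulated through year 4 = $187,646 − $82,754 = $104,892.

$104,892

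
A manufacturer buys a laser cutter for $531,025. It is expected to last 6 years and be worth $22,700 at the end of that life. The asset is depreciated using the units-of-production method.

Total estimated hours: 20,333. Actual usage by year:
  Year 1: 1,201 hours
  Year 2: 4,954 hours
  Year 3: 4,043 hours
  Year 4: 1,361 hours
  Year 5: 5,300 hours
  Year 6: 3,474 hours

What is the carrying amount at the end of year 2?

Depreciable base = $531,025 − $22,700 = $508,325.
Rate = $508,325 / 20,333 hours = $25 per hour.
Year 1: 1,201 × $25 = $30,025. Book value $501,000.
Year 2: 4,954 × $25 = $123,850. Book value $377,150.

$377,150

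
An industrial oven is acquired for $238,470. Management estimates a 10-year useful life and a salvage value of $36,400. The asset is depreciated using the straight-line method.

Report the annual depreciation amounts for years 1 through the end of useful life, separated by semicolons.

$20,207; $20,207; $20,207; $20,207; $20,207; $20,207; $20,207; $20,207; $20,207; $20,207

Depreciable base = $238,470 − $36,400 = $202,070.
Annual expense = $202,070 / 10 = $20,207.
End of year 1: book value $218,263.
End of year 2: book value $198,056.
End of year 3: book value $177,849.
End of year 4: book value $157,642.
End of year 5: book value $137,435.
End of year 6: book value $117,228.
End of year 7: book value $97,021.
End of year 8: book value $76,814.
End of year 9: book value $56,607.
End of year 10: book value $36,400.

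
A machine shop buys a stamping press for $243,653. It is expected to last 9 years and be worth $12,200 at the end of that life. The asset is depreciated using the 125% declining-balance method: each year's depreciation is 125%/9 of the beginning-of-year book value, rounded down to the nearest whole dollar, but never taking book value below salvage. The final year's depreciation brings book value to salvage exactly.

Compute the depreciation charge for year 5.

$18,607

Depreciable base = $243,653 − $12,200 = $231,453.
Year 1: ⌊$243,653 × 125%/9⌋ = $33,840. Book value $209,813.
Year 2: ⌊$209,813 × 125%/9⌋ = $29,140. Book value $180,673.
Year 3: ⌊$180,673 × 125%/9⌋ = $25,093. Book value $155,580.
Year 4: ⌊$155,580 × 125%/9⌋ = $21,608. Book value $133,972.
Year 5: ⌊$133,972 × 125%/9⌋ = $18,607. Book value $115,365.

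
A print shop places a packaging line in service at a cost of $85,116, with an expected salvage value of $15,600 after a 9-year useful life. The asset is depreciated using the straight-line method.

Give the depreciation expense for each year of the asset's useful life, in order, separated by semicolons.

$7,724; $7,724; $7,724; $7,724; $7,724; $7,724; $7,724; $7,724; $7,724

Depreciable base = $85,116 − $15,600 = $69,516.
Annual expense = $69,516 / 9 = $7,724.
End of year 1: book value $77,392.
End of year 2: book value $69,668.
End of year 3: book value $61,944.
End of year 4: book value $54,220.
End of year 5: book value $46,496.
End of year 6: book value $38,772.
End of year 7: book value $31,048.
End of year 8: book value $23,324.
End of year 9: book value $15,600.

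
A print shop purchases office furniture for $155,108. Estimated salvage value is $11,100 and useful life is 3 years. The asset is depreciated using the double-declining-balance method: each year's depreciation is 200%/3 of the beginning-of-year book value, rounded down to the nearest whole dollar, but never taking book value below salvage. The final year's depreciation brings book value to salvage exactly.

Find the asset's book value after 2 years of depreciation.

Depreciable base = $155,108 − $11,100 = $144,008.
Year 1: ⌊$155,108 × 200%/3⌋ = $103,405. Book value $51,703.
Year 2: ⌊$51,703 × 200%/3⌋ = $34,468. Book value $17,235.

$17,235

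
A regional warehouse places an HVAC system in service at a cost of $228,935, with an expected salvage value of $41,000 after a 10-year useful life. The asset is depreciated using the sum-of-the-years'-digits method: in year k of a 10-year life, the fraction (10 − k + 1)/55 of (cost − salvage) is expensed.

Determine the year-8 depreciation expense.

Depreciable base = $228,935 − $41,000 = $187,935.
Sum of the years' digits = 10+9+8+7+6+5+4+3+2+1 = 55.
Year 1: $187,935 × 10/55 = $34,170. Book value $194,765.
Year 2: $187,935 × 9/55 = $30,753. Book value $164,012.
Year 3: $187,935 × 8/55 = $27,336. Book value $136,676.
Year 4: $187,935 × 7/55 = $23,919. Book value $112,757.
Year 5: $187,935 × 6/55 = $20,502. Book value $92,255.
Year 6: $187,935 × 5/55 = $17,085. Book value $75,170.
Year 7: $187,935 × 4/55 = $13,668. Book value $61,502.
Year 8: $187,935 × 3/55 = $10,251. Book value $51,251.

$10,251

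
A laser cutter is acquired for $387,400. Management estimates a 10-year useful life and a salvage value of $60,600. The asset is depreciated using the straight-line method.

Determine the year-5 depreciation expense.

Depreciable base = $387,400 − $60,600 = $326,800.
Annual expense = $326,800 / 10 = $32,680.

$32,680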